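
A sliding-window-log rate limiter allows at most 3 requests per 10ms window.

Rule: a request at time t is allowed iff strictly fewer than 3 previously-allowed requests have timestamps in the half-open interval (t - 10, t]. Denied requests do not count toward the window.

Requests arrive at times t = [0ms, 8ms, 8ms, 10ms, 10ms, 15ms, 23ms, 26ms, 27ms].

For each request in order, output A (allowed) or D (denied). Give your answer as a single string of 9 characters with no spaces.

Tracking allowed requests in the window:
  req#1 t=0ms: ALLOW
  req#2 t=8ms: ALLOW
  req#3 t=8ms: ALLOW
  req#4 t=10ms: ALLOW
  req#5 t=10ms: DENY
  req#6 t=15ms: DENY
  req#7 t=23ms: ALLOW
  req#8 t=26ms: ALLOW
  req#9 t=27ms: ALLOW

Answer: AAAADDAAA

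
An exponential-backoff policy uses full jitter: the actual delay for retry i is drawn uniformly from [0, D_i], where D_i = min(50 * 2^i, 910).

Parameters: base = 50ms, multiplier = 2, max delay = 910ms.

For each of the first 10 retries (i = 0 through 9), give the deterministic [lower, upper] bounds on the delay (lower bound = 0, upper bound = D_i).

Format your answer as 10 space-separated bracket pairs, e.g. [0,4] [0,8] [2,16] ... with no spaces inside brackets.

Answer: [0,50] [0,100] [0,200] [0,400] [0,800] [0,910] [0,910] [0,910] [0,910] [0,910]

Derivation:
Computing bounds per retry:
  i=0: D_i=min(50*2^0,910)=50, bounds=[0,50]
  i=1: D_i=min(50*2^1,910)=100, bounds=[0,100]
  i=2: D_i=min(50*2^2,910)=200, bounds=[0,200]
  i=3: D_i=min(50*2^3,910)=400, bounds=[0,400]
  i=4: D_i=min(50*2^4,910)=800, bounds=[0,800]
  i=5: D_i=min(50*2^5,910)=910, bounds=[0,910]
  i=6: D_i=min(50*2^6,910)=910, bounds=[0,910]
  i=7: D_i=min(50*2^7,910)=910, bounds=[0,910]
  i=8: D_i=min(50*2^8,910)=910, bounds=[0,910]
  i=9: D_i=min(50*2^9,910)=910, bounds=[0,910]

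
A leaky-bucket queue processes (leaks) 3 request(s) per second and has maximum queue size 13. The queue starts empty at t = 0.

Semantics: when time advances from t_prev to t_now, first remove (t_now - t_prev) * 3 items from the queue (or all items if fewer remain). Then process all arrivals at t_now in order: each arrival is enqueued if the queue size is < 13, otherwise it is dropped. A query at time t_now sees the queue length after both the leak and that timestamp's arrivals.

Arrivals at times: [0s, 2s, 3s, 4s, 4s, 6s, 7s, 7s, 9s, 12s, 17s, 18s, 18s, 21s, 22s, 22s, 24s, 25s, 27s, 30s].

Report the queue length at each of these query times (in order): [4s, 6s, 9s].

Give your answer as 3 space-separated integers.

Answer: 2 1 1

Derivation:
Queue lengths at query times:
  query t=4s: backlog = 2
  query t=6s: backlog = 1
  query t=9s: backlog = 1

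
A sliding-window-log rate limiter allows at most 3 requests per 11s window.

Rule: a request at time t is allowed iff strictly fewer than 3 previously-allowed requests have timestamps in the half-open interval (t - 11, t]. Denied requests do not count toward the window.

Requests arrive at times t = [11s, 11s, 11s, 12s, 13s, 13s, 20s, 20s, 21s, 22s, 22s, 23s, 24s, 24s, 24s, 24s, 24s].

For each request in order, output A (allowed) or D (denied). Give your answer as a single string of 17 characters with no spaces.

Tracking allowed requests in the window:
  req#1 t=11s: ALLOW
  req#2 t=11s: ALLOW
  req#3 t=11s: ALLOW
  req#4 t=12s: DENY
  req#5 t=13s: DENY
  req#6 t=13s: DENY
  req#7 t=20s: DENY
  req#8 t=20s: DENY
  req#9 t=21s: DENY
  req#10 t=22s: ALLOW
  req#11 t=22s: ALLOW
  req#12 t=23s: ALLOW
  req#13 t=24s: DENY
  req#14 t=24s: DENY
  req#15 t=24s: DENY
  req#16 t=24s: DENY
  req#17 t=24s: DENY

Answer: AAADDDDDDAAADDDDD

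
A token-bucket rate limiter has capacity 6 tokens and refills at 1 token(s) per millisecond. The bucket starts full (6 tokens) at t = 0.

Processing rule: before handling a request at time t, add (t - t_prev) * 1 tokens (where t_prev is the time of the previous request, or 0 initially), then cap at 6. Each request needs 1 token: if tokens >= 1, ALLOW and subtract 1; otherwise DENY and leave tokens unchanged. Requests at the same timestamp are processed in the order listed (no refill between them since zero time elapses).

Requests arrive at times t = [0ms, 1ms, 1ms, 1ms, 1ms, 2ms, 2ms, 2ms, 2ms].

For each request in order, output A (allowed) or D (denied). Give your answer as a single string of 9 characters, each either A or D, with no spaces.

Answer: AAAAAAAAD

Derivation:
Simulating step by step:
  req#1 t=0ms: ALLOW
  req#2 t=1ms: ALLOW
  req#3 t=1ms: ALLOW
  req#4 t=1ms: ALLOW
  req#5 t=1ms: ALLOW
  req#6 t=2ms: ALLOW
  req#7 t=2ms: ALLOW
  req#8 t=2ms: ALLOW
  req#9 t=2ms: DENY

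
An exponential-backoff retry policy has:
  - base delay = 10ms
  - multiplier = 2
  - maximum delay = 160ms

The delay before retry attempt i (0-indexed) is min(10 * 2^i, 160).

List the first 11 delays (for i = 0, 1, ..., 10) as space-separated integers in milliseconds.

Answer: 10 20 40 80 160 160 160 160 160 160 160

Derivation:
Computing each delay:
  i=0: min(10*2^0, 160) = 10
  i=1: min(10*2^1, 160) = 20
  i=2: min(10*2^2, 160) = 40
  i=3: min(10*2^3, 160) = 80
  i=4: min(10*2^4, 160) = 160
  i=5: min(10*2^5, 160) = 160
  i=6: min(10*2^6, 160) = 160
  i=7: min(10*2^7, 160) = 160
  i=8: min(10*2^8, 160) = 160
  i=9: min(10*2^9, 160) = 160
  i=10: min(10*2^10, 160) = 160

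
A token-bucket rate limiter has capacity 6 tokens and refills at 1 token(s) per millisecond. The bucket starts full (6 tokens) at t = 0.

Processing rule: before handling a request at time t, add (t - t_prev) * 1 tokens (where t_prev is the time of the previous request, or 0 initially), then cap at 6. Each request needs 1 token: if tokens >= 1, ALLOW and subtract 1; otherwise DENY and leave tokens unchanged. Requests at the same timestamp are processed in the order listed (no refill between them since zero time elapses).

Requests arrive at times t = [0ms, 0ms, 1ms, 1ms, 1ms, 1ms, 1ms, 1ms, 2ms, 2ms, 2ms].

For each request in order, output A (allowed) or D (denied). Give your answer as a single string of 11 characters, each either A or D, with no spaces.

Answer: AAAAAAADADD

Derivation:
Simulating step by step:
  req#1 t=0ms: ALLOW
  req#2 t=0ms: ALLOW
  req#3 t=1ms: ALLOW
  req#4 t=1ms: ALLOW
  req#5 t=1ms: ALLOW
  req#6 t=1ms: ALLOW
  req#7 t=1ms: ALLOW
  req#8 t=1ms: DENY
  req#9 t=2ms: ALLOW
  req#10 t=2ms: DENY
  req#11 t=2ms: DENY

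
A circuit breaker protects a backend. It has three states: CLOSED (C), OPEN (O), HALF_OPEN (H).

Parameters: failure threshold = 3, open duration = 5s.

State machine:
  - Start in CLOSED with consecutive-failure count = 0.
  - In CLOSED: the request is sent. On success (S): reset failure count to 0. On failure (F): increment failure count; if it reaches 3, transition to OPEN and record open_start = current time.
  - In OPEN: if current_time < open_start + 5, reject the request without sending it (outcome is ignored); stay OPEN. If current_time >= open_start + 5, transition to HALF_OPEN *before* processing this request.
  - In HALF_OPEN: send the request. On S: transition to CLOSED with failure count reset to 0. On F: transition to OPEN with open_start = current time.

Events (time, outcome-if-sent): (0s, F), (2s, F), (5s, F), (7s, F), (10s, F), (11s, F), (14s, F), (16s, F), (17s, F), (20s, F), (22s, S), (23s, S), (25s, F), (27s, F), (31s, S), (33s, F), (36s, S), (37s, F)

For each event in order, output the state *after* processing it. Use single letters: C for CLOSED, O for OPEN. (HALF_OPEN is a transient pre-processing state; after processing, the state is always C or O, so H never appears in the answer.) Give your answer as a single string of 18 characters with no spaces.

Answer: CCOOOOOOOOCCCCCCCC

Derivation:
State after each event:
  event#1 t=0s outcome=F: state=CLOSED
  event#2 t=2s outcome=F: state=CLOSED
  event#3 t=5s outcome=F: state=OPEN
  event#4 t=7s outcome=F: state=OPEN
  event#5 t=10s outcome=F: state=OPEN
  event#6 t=11s outcome=F: state=OPEN
  event#7 t=14s outcome=F: state=OPEN
  event#8 t=16s outcome=F: state=OPEN
  event#9 t=17s outcome=F: state=OPEN
  event#10 t=20s outcome=F: state=OPEN
  event#11 t=22s outcome=S: state=CLOSED
  event#12 t=23s outcome=S: state=CLOSED
  event#13 t=25s outcome=F: state=CLOSED
  event#14 t=27s outcome=F: state=CLOSED
  event#15 t=31s outcome=S: state=CLOSED
  event#16 t=33s outcome=F: state=CLOSED
  event#17 t=36s outcome=S: state=CLOSED
  event#18 t=37s outcome=F: state=CLOSED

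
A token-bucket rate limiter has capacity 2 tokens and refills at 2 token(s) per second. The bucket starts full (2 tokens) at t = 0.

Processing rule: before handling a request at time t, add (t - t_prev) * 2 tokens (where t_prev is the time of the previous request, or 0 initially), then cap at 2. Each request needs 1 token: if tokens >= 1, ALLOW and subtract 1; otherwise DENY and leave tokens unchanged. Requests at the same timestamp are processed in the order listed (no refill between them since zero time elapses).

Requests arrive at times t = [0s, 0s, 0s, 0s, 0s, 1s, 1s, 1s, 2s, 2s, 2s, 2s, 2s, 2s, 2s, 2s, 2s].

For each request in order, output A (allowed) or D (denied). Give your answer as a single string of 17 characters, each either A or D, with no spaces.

Answer: AADDDAADAADDDDDDD

Derivation:
Simulating step by step:
  req#1 t=0s: ALLOW
  req#2 t=0s: ALLOW
  req#3 t=0s: DENY
  req#4 t=0s: DENY
  req#5 t=0s: DENY
  req#6 t=1s: ALLOW
  req#7 t=1s: ALLOW
  req#8 t=1s: DENY
  req#9 t=2s: ALLOW
  req#10 t=2s: ALLOW
  req#11 t=2s: DENY
  req#12 t=2s: DENY
  req#13 t=2s: DENY
  req#14 t=2s: DENY
  req#15 t=2s: DENY
  req#16 t=2s: DENY
  req#17 t=2s: DENY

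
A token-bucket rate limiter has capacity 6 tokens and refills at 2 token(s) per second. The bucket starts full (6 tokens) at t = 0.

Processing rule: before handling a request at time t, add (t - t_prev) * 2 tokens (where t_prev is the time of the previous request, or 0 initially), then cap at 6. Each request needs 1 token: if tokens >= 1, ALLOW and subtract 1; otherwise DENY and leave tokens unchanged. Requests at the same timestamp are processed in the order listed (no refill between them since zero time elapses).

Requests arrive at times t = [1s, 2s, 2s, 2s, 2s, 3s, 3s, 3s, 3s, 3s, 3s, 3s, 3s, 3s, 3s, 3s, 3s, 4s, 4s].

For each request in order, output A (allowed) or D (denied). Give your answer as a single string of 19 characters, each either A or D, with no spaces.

Answer: AAAAAAAAADDDDDDDDAA

Derivation:
Simulating step by step:
  req#1 t=1s: ALLOW
  req#2 t=2s: ALLOW
  req#3 t=2s: ALLOW
  req#4 t=2s: ALLOW
  req#5 t=2s: ALLOW
  req#6 t=3s: ALLOW
  req#7 t=3s: ALLOW
  req#8 t=3s: ALLOW
  req#9 t=3s: ALLOW
  req#10 t=3s: DENY
  req#11 t=3s: DENY
  req#12 t=3s: DENY
  req#13 t=3s: DENY
  req#14 t=3s: DENY
  req#15 t=3s: DENY
  req#16 t=3s: DENY
  req#17 t=3s: DENY
  req#18 t=4s: ALLOW
  req#19 t=4s: ALLOW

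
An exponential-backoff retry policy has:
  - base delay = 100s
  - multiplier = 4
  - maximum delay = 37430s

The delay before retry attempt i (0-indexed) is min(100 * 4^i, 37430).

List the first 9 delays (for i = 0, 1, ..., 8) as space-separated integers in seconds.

Answer: 100 400 1600 6400 25600 37430 37430 37430 37430

Derivation:
Computing each delay:
  i=0: min(100*4^0, 37430) = 100
  i=1: min(100*4^1, 37430) = 400
  i=2: min(100*4^2, 37430) = 1600
  i=3: min(100*4^3, 37430) = 6400
  i=4: min(100*4^4, 37430) = 25600
  i=5: min(100*4^5, 37430) = 37430
  i=6: min(100*4^6, 37430) = 37430
  i=7: min(100*4^7, 37430) = 37430
  i=8: min(100*4^8, 37430) = 37430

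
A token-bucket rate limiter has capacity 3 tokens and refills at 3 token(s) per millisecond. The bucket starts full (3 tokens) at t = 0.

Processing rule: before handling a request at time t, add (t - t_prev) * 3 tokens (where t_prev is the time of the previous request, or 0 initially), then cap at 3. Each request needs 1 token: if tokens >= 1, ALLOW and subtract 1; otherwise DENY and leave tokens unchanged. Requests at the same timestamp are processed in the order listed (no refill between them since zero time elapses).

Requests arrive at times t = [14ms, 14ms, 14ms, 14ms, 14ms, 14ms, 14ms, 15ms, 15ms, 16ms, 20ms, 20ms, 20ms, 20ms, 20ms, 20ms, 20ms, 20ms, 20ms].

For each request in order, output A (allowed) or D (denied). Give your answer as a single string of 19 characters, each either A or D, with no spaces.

Simulating step by step:
  req#1 t=14ms: ALLOW
  req#2 t=14ms: ALLOW
  req#3 t=14ms: ALLOW
  req#4 t=14ms: DENY
  req#5 t=14ms: DENY
  req#6 t=14ms: DENY
  req#7 t=14ms: DENY
  req#8 t=15ms: ALLOW
  req#9 t=15ms: ALLOW
  req#10 t=16ms: ALLOW
  req#11 t=20ms: ALLOW
  req#12 t=20ms: ALLOW
  req#13 t=20ms: ALLOW
  req#14 t=20ms: DENY
  req#15 t=20ms: DENY
  req#16 t=20ms: DENY
  req#17 t=20ms: DENY
  req#18 t=20ms: DENY
  req#19 t=20ms: DENY

Answer: AAADDDDAAAAAADDDDDD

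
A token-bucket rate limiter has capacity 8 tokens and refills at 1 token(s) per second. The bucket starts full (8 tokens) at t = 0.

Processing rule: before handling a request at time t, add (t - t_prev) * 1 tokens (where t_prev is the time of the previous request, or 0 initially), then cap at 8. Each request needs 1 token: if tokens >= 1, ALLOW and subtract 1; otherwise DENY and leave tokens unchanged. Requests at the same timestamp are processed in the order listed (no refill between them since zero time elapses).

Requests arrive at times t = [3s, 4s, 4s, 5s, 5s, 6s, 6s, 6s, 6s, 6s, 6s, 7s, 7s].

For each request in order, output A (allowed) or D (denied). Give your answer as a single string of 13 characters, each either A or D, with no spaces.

Simulating step by step:
  req#1 t=3s: ALLOW
  req#2 t=4s: ALLOW
  req#3 t=4s: ALLOW
  req#4 t=5s: ALLOW
  req#5 t=5s: ALLOW
  req#6 t=6s: ALLOW
  req#7 t=6s: ALLOW
  req#8 t=6s: ALLOW
  req#9 t=6s: ALLOW
  req#10 t=6s: ALLOW
  req#11 t=6s: ALLOW
  req#12 t=7s: ALLOW
  req#13 t=7s: DENY

Answer: AAAAAAAAAAAAD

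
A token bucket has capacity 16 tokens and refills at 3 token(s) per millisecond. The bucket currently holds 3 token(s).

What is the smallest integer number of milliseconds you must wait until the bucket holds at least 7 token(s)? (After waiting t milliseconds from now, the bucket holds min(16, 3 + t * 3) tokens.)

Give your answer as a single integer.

Need 3 + t * 3 >= 7, so t >= 4/3.
Smallest integer t = ceil(4/3) = 2.

Answer: 2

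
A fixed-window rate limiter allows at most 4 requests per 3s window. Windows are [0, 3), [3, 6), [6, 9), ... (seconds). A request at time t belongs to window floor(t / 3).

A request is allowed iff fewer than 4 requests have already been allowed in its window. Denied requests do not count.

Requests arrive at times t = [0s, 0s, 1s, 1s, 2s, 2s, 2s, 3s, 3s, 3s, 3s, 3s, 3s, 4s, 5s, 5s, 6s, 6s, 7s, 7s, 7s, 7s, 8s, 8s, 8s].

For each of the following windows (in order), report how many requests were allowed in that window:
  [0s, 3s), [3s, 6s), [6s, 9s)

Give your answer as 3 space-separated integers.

Processing requests:
  req#1 t=0s (window 0): ALLOW
  req#2 t=0s (window 0): ALLOW
  req#3 t=1s (window 0): ALLOW
  req#4 t=1s (window 0): ALLOW
  req#5 t=2s (window 0): DENY
  req#6 t=2s (window 0): DENY
  req#7 t=2s (window 0): DENY
  req#8 t=3s (window 1): ALLOW
  req#9 t=3s (window 1): ALLOW
  req#10 t=3s (window 1): ALLOW
  req#11 t=3s (window 1): ALLOW
  req#12 t=3s (window 1): DENY
  req#13 t=3s (window 1): DENY
  req#14 t=4s (window 1): DENY
  req#15 t=5s (window 1): DENY
  req#16 t=5s (window 1): DENY
  req#17 t=6s (window 2): ALLOW
  req#18 t=6s (window 2): ALLOW
  req#19 t=7s (window 2): ALLOW
  req#20 t=7s (window 2): ALLOW
  req#21 t=7s (window 2): DENY
  req#22 t=7s (window 2): DENY
  req#23 t=8s (window 2): DENY
  req#24 t=8s (window 2): DENY
  req#25 t=8s (window 2): DENY

Allowed counts by window: 4 4 4

Answer: 4 4 4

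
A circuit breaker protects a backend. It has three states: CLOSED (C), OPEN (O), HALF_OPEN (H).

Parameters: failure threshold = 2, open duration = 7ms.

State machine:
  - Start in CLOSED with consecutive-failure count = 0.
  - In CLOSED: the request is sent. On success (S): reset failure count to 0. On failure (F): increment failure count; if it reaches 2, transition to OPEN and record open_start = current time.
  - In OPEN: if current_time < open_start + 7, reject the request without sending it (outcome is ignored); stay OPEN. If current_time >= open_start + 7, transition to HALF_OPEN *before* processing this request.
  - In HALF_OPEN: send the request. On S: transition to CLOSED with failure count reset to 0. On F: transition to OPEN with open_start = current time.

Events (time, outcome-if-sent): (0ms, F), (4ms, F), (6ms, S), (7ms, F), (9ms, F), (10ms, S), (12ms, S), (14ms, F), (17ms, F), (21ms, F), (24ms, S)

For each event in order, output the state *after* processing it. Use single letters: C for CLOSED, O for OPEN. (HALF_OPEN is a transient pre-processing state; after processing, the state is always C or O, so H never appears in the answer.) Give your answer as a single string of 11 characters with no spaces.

State after each event:
  event#1 t=0ms outcome=F: state=CLOSED
  event#2 t=4ms outcome=F: state=OPEN
  event#3 t=6ms outcome=S: state=OPEN
  event#4 t=7ms outcome=F: state=OPEN
  event#5 t=9ms outcome=F: state=OPEN
  event#6 t=10ms outcome=S: state=OPEN
  event#7 t=12ms outcome=S: state=CLOSED
  event#8 t=14ms outcome=F: state=CLOSED
  event#9 t=17ms outcome=F: state=OPEN
  event#10 t=21ms outcome=F: state=OPEN
  event#11 t=24ms outcome=S: state=CLOSED

Answer: COOOOOCCOOC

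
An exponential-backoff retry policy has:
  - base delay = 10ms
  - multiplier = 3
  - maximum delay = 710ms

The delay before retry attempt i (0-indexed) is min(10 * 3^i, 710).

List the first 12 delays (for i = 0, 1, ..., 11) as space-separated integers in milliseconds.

Answer: 10 30 90 270 710 710 710 710 710 710 710 710

Derivation:
Computing each delay:
  i=0: min(10*3^0, 710) = 10
  i=1: min(10*3^1, 710) = 30
  i=2: min(10*3^2, 710) = 90
  i=3: min(10*3^3, 710) = 270
  i=4: min(10*3^4, 710) = 710
  i=5: min(10*3^5, 710) = 710
  i=6: min(10*3^6, 710) = 710
  i=7: min(10*3^7, 710) = 710
  i=8: min(10*3^8, 710) = 710
  i=9: min(10*3^9, 710) = 710
  i=10: min(10*3^10, 710) = 710
  i=11: min(10*3^11, 710) = 710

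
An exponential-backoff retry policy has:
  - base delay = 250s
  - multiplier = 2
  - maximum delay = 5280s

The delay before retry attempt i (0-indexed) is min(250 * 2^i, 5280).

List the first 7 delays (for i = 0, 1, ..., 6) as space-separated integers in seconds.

Answer: 250 500 1000 2000 4000 5280 5280

Derivation:
Computing each delay:
  i=0: min(250*2^0, 5280) = 250
  i=1: min(250*2^1, 5280) = 500
  i=2: min(250*2^2, 5280) = 1000
  i=3: min(250*2^3, 5280) = 2000
  i=4: min(250*2^4, 5280) = 4000
  i=5: min(250*2^5, 5280) = 5280
  i=6: min(250*2^6, 5280) = 5280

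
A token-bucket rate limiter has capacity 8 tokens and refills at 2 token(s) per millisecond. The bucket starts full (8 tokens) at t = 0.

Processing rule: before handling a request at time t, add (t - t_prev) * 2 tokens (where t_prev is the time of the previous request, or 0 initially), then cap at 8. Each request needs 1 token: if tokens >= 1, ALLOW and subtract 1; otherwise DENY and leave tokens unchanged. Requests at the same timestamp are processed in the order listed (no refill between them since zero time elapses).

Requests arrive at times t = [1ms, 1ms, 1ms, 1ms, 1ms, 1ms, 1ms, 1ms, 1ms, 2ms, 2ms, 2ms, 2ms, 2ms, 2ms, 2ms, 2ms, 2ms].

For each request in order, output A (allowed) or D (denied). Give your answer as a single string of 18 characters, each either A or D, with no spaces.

Simulating step by step:
  req#1 t=1ms: ALLOW
  req#2 t=1ms: ALLOW
  req#3 t=1ms: ALLOW
  req#4 t=1ms: ALLOW
  req#5 t=1ms: ALLOW
  req#6 t=1ms: ALLOW
  req#7 t=1ms: ALLOW
  req#8 t=1ms: ALLOW
  req#9 t=1ms: DENY
  req#10 t=2ms: ALLOW
  req#11 t=2ms: ALLOW
  req#12 t=2ms: DENY
  req#13 t=2ms: DENY
  req#14 t=2ms: DENY
  req#15 t=2ms: DENY
  req#16 t=2ms: DENY
  req#17 t=2ms: DENY
  req#18 t=2ms: DENY

Answer: AAAAAAAADAADDDDDDD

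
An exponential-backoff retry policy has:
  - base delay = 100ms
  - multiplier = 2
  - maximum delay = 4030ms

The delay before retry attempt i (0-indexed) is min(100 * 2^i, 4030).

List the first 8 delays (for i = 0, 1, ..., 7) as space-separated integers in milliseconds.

Answer: 100 200 400 800 1600 3200 4030 4030

Derivation:
Computing each delay:
  i=0: min(100*2^0, 4030) = 100
  i=1: min(100*2^1, 4030) = 200
  i=2: min(100*2^2, 4030) = 400
  i=3: min(100*2^3, 4030) = 800
  i=4: min(100*2^4, 4030) = 1600
  i=5: min(100*2^5, 4030) = 3200
  i=6: min(100*2^6, 4030) = 4030
  i=7: min(100*2^7, 4030) = 4030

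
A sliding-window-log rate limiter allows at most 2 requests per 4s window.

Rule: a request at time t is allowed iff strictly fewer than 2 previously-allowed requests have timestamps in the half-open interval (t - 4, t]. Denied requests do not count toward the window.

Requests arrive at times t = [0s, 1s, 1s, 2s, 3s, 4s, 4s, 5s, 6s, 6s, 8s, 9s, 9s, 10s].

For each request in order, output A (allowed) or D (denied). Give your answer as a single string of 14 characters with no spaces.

Answer: AADDDADADDAADD

Derivation:
Tracking allowed requests in the window:
  req#1 t=0s: ALLOW
  req#2 t=1s: ALLOW
  req#3 t=1s: DENY
  req#4 t=2s: DENY
  req#5 t=3s: DENY
  req#6 t=4s: ALLOW
  req#7 t=4s: DENY
  req#8 t=5s: ALLOW
  req#9 t=6s: DENY
  req#10 t=6s: DENY
  req#11 t=8s: ALLOW
  req#12 t=9s: ALLOW
  req#13 t=9s: DENY
  req#14 t=10s: DENY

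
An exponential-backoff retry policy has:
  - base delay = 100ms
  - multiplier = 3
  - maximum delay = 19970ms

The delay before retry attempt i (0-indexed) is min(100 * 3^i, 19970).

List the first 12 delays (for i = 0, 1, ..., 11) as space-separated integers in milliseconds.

Answer: 100 300 900 2700 8100 19970 19970 19970 19970 19970 19970 19970

Derivation:
Computing each delay:
  i=0: min(100*3^0, 19970) = 100
  i=1: min(100*3^1, 19970) = 300
  i=2: min(100*3^2, 19970) = 900
  i=3: min(100*3^3, 19970) = 2700
  i=4: min(100*3^4, 19970) = 8100
  i=5: min(100*3^5, 19970) = 19970
  i=6: min(100*3^6, 19970) = 19970
  i=7: min(100*3^7, 19970) = 19970
  i=8: min(100*3^8, 19970) = 19970
  i=9: min(100*3^9, 19970) = 19970
  i=10: min(100*3^10, 19970) = 19970
  i=11: min(100*3^11, 19970) = 19970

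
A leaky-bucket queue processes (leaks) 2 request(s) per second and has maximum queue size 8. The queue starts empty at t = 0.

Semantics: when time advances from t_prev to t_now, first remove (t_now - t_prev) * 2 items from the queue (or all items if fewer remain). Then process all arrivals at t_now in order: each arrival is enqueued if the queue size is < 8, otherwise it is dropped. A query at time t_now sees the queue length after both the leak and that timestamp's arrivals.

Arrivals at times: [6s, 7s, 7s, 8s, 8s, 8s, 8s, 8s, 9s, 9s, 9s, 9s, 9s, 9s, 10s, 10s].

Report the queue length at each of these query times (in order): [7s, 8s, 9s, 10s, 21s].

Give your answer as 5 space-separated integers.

Queue lengths at query times:
  query t=7s: backlog = 2
  query t=8s: backlog = 5
  query t=9s: backlog = 8
  query t=10s: backlog = 8
  query t=21s: backlog = 0

Answer: 2 5 8 8 0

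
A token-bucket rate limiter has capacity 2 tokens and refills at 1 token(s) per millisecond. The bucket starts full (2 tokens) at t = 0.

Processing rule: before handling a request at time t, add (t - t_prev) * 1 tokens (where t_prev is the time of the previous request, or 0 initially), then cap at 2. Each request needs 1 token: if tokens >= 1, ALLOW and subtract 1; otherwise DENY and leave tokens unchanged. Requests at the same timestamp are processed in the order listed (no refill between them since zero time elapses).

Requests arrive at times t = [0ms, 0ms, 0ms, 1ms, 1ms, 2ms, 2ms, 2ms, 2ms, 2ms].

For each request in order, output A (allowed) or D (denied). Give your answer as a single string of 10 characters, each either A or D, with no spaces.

Answer: AADADADDDD

Derivation:
Simulating step by step:
  req#1 t=0ms: ALLOW
  req#2 t=0ms: ALLOW
  req#3 t=0ms: DENY
  req#4 t=1ms: ALLOW
  req#5 t=1ms: DENY
  req#6 t=2ms: ALLOW
  req#7 t=2ms: DENY
  req#8 t=2ms: DENY
  req#9 t=2ms: DENY
  req#10 t=2ms: DENY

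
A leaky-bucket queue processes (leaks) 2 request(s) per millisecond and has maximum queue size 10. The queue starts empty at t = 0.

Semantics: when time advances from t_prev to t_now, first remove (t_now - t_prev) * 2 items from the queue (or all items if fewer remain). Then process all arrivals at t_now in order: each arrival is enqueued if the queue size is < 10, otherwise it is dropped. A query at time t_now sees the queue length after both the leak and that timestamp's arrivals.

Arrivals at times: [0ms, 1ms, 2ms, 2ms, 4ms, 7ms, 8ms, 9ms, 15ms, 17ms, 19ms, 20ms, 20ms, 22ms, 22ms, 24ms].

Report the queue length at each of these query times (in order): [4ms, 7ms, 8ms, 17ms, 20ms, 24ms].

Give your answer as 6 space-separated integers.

Answer: 1 1 1 1 2 1

Derivation:
Queue lengths at query times:
  query t=4ms: backlog = 1
  query t=7ms: backlog = 1
  query t=8ms: backlog = 1
  query t=17ms: backlog = 1
  query t=20ms: backlog = 2
  query t=24ms: backlog = 1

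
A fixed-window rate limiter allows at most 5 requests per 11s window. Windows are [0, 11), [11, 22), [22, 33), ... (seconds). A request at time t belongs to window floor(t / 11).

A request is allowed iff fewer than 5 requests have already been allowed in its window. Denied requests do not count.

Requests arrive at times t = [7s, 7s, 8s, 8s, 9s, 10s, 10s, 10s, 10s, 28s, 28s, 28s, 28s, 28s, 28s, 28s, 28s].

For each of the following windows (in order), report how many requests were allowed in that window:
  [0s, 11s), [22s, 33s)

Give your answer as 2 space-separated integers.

Processing requests:
  req#1 t=7s (window 0): ALLOW
  req#2 t=7s (window 0): ALLOW
  req#3 t=8s (window 0): ALLOW
  req#4 t=8s (window 0): ALLOW
  req#5 t=9s (window 0): ALLOW
  req#6 t=10s (window 0): DENY
  req#7 t=10s (window 0): DENY
  req#8 t=10s (window 0): DENY
  req#9 t=10s (window 0): DENY
  req#10 t=28s (window 2): ALLOW
  req#11 t=28s (window 2): ALLOW
  req#12 t=28s (window 2): ALLOW
  req#13 t=28s (window 2): ALLOW
  req#14 t=28s (window 2): ALLOW
  req#15 t=28s (window 2): DENY
  req#16 t=28s (window 2): DENY
  req#17 t=28s (window 2): DENY

Allowed counts by window: 5 5

Answer: 5 5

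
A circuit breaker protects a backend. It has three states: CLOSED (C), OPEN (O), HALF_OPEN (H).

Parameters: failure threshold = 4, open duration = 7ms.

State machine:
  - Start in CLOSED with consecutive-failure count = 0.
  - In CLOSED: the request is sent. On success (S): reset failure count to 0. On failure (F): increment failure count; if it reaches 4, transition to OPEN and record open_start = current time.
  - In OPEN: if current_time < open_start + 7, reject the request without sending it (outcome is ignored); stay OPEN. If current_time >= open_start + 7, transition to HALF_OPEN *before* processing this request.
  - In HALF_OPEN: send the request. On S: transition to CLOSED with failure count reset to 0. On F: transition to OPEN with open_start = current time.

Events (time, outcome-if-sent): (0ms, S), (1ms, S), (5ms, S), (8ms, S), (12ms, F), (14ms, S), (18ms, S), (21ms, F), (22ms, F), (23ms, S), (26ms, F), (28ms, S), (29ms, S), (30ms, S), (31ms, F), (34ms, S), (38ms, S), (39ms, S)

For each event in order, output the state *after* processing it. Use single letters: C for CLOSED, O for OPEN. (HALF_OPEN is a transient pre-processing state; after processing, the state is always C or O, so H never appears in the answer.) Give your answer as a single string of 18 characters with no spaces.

State after each event:
  event#1 t=0ms outcome=S: state=CLOSED
  event#2 t=1ms outcome=S: state=CLOSED
  event#3 t=5ms outcome=S: state=CLOSED
  event#4 t=8ms outcome=S: state=CLOSED
  event#5 t=12ms outcome=F: state=CLOSED
  event#6 t=14ms outcome=S: state=CLOSED
  event#7 t=18ms outcome=S: state=CLOSED
  event#8 t=21ms outcome=F: state=CLOSED
  event#9 t=22ms outcome=F: state=CLOSED
  event#10 t=23ms outcome=S: state=CLOSED
  event#11 t=26ms outcome=F: state=CLOSED
  event#12 t=28ms outcome=S: state=CLOSED
  event#13 t=29ms outcome=S: state=CLOSED
  event#14 t=30ms outcome=S: state=CLOSED
  event#15 t=31ms outcome=F: state=CLOSED
  event#16 t=34ms outcome=S: state=CLOSED
  event#17 t=38ms outcome=S: state=CLOSED
  event#18 t=39ms outcome=S: state=CLOSED

Answer: CCCCCCCCCCCCCCCCCC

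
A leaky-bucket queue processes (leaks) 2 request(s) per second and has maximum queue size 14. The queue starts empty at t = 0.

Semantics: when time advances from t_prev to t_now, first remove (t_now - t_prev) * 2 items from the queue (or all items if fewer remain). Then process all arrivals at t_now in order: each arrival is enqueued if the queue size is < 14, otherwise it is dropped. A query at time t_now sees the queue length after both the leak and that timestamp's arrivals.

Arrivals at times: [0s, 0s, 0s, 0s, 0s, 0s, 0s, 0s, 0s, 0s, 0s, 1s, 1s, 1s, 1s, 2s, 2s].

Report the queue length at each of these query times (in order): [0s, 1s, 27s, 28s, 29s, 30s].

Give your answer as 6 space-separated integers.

Answer: 11 13 0 0 0 0

Derivation:
Queue lengths at query times:
  query t=0s: backlog = 11
  query t=1s: backlog = 13
  query t=27s: backlog = 0
  query t=28s: backlog = 0
  query t=29s: backlog = 0
  query t=30s: backlog = 0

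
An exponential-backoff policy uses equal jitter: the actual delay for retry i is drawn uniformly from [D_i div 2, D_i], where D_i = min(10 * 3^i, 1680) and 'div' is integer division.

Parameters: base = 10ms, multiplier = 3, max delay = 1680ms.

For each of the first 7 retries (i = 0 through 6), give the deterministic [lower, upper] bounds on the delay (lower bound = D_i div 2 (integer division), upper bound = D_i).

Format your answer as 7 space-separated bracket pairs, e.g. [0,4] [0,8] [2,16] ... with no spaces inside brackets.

Computing bounds per retry:
  i=0: D_i=min(10*3^0,1680)=10, bounds=[5,10]
  i=1: D_i=min(10*3^1,1680)=30, bounds=[15,30]
  i=2: D_i=min(10*3^2,1680)=90, bounds=[45,90]
  i=3: D_i=min(10*3^3,1680)=270, bounds=[135,270]
  i=4: D_i=min(10*3^4,1680)=810, bounds=[405,810]
  i=5: D_i=min(10*3^5,1680)=1680, bounds=[840,1680]
  i=6: D_i=min(10*3^6,1680)=1680, bounds=[840,1680]

Answer: [5,10] [15,30] [45,90] [135,270] [405,810] [840,1680] [840,1680]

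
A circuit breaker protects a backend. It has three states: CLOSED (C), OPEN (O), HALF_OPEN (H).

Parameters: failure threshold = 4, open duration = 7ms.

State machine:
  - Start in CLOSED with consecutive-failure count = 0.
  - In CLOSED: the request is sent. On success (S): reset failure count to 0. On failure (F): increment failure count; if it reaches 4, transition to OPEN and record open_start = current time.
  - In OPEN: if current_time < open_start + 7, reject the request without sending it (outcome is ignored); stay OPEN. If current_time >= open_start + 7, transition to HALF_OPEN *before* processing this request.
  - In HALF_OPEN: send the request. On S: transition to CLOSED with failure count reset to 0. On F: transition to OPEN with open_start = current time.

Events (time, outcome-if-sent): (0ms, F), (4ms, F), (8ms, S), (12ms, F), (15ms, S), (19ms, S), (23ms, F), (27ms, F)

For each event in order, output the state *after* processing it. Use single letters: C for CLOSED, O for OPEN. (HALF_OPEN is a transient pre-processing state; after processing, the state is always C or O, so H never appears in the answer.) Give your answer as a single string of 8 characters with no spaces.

State after each event:
  event#1 t=0ms outcome=F: state=CLOSED
  event#2 t=4ms outcome=F: state=CLOSED
  event#3 t=8ms outcome=S: state=CLOSED
  event#4 t=12ms outcome=F: state=CLOSED
  event#5 t=15ms outcome=S: state=CLOSED
  event#6 t=19ms outcome=S: state=CLOSED
  event#7 t=23ms outcome=F: state=CLOSED
  event#8 t=27ms outcome=F: state=CLOSED

Answer: CCCCCCCC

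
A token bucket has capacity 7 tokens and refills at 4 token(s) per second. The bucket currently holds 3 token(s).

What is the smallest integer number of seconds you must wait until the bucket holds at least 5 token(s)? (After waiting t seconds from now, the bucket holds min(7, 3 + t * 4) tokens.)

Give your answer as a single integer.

Answer: 1

Derivation:
Need 3 + t * 4 >= 5, so t >= 2/4.
Smallest integer t = ceil(2/4) = 1.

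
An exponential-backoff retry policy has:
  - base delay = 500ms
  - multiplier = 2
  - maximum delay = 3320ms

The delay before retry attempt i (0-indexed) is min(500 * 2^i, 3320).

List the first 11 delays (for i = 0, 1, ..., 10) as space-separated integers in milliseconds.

Answer: 500 1000 2000 3320 3320 3320 3320 3320 3320 3320 3320

Derivation:
Computing each delay:
  i=0: min(500*2^0, 3320) = 500
  i=1: min(500*2^1, 3320) = 1000
  i=2: min(500*2^2, 3320) = 2000
  i=3: min(500*2^3, 3320) = 3320
  i=4: min(500*2^4, 3320) = 3320
  i=5: min(500*2^5, 3320) = 3320
  i=6: min(500*2^6, 3320) = 3320
  i=7: min(500*2^7, 3320) = 3320
  i=8: min(500*2^8, 3320) = 3320
  i=9: min(500*2^9, 3320) = 3320
  i=10: min(500*2^10, 3320) = 3320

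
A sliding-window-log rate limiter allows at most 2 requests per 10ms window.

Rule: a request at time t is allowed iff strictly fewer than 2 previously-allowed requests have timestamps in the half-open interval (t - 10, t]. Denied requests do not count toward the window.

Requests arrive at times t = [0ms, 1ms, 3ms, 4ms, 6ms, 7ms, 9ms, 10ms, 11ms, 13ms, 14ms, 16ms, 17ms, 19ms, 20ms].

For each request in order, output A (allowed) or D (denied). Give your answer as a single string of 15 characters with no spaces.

Tracking allowed requests in the window:
  req#1 t=0ms: ALLOW
  req#2 t=1ms: ALLOW
  req#3 t=3ms: DENY
  req#4 t=4ms: DENY
  req#5 t=6ms: DENY
  req#6 t=7ms: DENY
  req#7 t=9ms: DENY
  req#8 t=10ms: ALLOW
  req#9 t=11ms: ALLOW
  req#10 t=13ms: DENY
  req#11 t=14ms: DENY
  req#12 t=16ms: DENY
  req#13 t=17ms: DENY
  req#14 t=19ms: DENY
  req#15 t=20ms: ALLOW

Answer: AADDDDDAADDDDDA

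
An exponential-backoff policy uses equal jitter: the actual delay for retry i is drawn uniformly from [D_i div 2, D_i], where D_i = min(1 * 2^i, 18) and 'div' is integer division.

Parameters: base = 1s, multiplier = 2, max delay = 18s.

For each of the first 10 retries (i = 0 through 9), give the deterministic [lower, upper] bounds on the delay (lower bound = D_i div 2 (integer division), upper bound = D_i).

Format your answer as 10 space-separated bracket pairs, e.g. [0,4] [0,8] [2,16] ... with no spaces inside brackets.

Answer: [0,1] [1,2] [2,4] [4,8] [8,16] [9,18] [9,18] [9,18] [9,18] [9,18]

Derivation:
Computing bounds per retry:
  i=0: D_i=min(1*2^0,18)=1, bounds=[0,1]
  i=1: D_i=min(1*2^1,18)=2, bounds=[1,2]
  i=2: D_i=min(1*2^2,18)=4, bounds=[2,4]
  i=3: D_i=min(1*2^3,18)=8, bounds=[4,8]
  i=4: D_i=min(1*2^4,18)=16, bounds=[8,16]
  i=5: D_i=min(1*2^5,18)=18, bounds=[9,18]
  i=6: D_i=min(1*2^6,18)=18, bounds=[9,18]
  i=7: D_i=min(1*2^7,18)=18, bounds=[9,18]
  i=8: D_i=min(1*2^8,18)=18, bounds=[9,18]
  i=9: D_i=min(1*2^9,18)=18, bounds=[9,18]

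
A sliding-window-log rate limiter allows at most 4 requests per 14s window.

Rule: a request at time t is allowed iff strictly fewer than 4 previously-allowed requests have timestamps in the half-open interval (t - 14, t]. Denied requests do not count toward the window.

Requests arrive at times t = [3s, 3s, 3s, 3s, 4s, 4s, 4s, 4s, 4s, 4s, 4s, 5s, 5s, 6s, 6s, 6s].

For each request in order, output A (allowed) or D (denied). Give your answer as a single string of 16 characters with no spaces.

Tracking allowed requests in the window:
  req#1 t=3s: ALLOW
  req#2 t=3s: ALLOW
  req#3 t=3s: ALLOW
  req#4 t=3s: ALLOW
  req#5 t=4s: DENY
  req#6 t=4s: DENY
  req#7 t=4s: DENY
  req#8 t=4s: DENY
  req#9 t=4s: DENY
  req#10 t=4s: DENY
  req#11 t=4s: DENY
  req#12 t=5s: DENY
  req#13 t=5s: DENY
  req#14 t=6s: DENY
  req#15 t=6s: DENY
  req#16 t=6s: DENY

Answer: AAAADDDDDDDDDDDD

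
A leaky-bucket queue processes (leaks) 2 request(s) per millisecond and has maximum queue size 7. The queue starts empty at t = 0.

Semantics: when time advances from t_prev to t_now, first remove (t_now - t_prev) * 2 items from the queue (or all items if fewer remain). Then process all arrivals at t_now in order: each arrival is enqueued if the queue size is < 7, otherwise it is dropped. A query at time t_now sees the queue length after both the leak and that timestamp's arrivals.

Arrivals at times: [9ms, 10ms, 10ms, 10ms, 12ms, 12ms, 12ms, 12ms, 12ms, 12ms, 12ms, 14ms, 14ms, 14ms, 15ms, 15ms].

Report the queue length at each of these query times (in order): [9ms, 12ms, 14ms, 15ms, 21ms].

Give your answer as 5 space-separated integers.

Queue lengths at query times:
  query t=9ms: backlog = 1
  query t=12ms: backlog = 7
  query t=14ms: backlog = 6
  query t=15ms: backlog = 6
  query t=21ms: backlog = 0

Answer: 1 7 6 6 0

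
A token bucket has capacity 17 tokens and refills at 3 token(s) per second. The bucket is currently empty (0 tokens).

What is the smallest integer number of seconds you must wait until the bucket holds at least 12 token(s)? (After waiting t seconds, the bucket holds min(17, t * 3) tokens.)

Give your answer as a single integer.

Need t * 3 >= 12, so t >= 12/3.
Smallest integer t = ceil(12/3) = 4.

Answer: 4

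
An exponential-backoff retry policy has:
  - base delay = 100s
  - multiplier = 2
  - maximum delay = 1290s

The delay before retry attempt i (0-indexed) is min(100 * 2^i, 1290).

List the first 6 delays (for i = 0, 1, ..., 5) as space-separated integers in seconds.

Computing each delay:
  i=0: min(100*2^0, 1290) = 100
  i=1: min(100*2^1, 1290) = 200
  i=2: min(100*2^2, 1290) = 400
  i=3: min(100*2^3, 1290) = 800
  i=4: min(100*2^4, 1290) = 1290
  i=5: min(100*2^5, 1290) = 1290

Answer: 100 200 400 800 1290 1290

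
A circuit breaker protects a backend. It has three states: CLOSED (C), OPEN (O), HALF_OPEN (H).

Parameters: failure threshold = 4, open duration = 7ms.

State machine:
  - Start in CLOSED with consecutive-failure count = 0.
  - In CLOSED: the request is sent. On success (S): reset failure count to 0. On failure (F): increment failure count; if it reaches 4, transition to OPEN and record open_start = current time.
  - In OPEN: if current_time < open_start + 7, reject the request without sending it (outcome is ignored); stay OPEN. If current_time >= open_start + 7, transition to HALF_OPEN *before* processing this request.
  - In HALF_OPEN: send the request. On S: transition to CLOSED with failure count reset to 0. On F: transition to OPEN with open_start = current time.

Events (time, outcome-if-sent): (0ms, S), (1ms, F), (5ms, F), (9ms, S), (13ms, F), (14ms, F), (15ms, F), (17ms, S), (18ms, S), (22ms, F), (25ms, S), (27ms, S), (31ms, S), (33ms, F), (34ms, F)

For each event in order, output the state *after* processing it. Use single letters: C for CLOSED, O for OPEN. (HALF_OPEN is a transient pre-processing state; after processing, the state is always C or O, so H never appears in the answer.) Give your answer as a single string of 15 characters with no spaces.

Answer: CCCCCCCCCCCCCCC

Derivation:
State after each event:
  event#1 t=0ms outcome=S: state=CLOSED
  event#2 t=1ms outcome=F: state=CLOSED
  event#3 t=5ms outcome=F: state=CLOSED
  event#4 t=9ms outcome=S: state=CLOSED
  event#5 t=13ms outcome=F: state=CLOSED
  event#6 t=14ms outcome=F: state=CLOSED
  event#7 t=15ms outcome=F: state=CLOSED
  event#8 t=17ms outcome=S: state=CLOSED
  event#9 t=18ms outcome=S: state=CLOSED
  event#10 t=22ms outcome=F: state=CLOSED
  event#11 t=25ms outcome=S: state=CLOSED
  event#12 t=27ms outcome=S: state=CLOSED
  event#13 t=31ms outcome=S: state=CLOSED
  event#14 t=33ms outcome=F: state=CLOSED
  event#15 t=34ms outcome=F: state=CLOSED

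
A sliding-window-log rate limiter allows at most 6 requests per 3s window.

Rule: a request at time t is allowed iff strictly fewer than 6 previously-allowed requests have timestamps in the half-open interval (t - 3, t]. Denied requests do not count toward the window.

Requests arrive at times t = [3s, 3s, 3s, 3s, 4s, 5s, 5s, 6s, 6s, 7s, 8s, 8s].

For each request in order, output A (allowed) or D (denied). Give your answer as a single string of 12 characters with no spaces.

Answer: AAAAAADAAAAA

Derivation:
Tracking allowed requests in the window:
  req#1 t=3s: ALLOW
  req#2 t=3s: ALLOW
  req#3 t=3s: ALLOW
  req#4 t=3s: ALLOW
  req#5 t=4s: ALLOW
  req#6 t=5s: ALLOW
  req#7 t=5s: DENY
  req#8 t=6s: ALLOW
  req#9 t=6s: ALLOW
  req#10 t=7s: ALLOW
  req#11 t=8s: ALLOW
  req#12 t=8s: ALLOW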